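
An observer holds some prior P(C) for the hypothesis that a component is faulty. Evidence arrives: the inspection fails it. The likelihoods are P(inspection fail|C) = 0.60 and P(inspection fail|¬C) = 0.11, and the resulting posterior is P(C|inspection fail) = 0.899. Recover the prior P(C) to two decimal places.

P(C) = 0.62

Bayes' rule in odds form gives O(C|E) = O(C)·[P(E|C)/P(E|¬C)], hence O(C) = O(C|E)/LR.
Posterior odds = 0.899/(1−0.899) = 8.9010. LR = 0.60/0.11 = 5.4545.
Prior odds = 8.9010/5.4545 = 1.6319, so P(C) = 1.6319/(1+1.6319) ≈ 0.62.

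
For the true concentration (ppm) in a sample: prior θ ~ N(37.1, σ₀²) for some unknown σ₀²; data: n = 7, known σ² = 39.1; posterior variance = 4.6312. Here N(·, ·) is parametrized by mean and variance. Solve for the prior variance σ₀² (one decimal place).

σ₀² = 27.1

Posterior precision equals prior precision plus data precision: 1/σ_n² = 1/σ₀² + n/σ².
So 1/σ₀² = 1/4.6312 − 7/39.1 = 0.215927 − 0.179028 = 0.036899.
Hence σ₀² = 1/0.036899 ≈ 27.1.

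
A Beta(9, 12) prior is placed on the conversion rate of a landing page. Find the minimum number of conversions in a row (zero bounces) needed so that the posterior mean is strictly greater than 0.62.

k = 11

After k conversions and 0 bounces the posterior is Beta(9+k, 12), with mean (9+k)/(9+12+k).
Set (9+k)/(21+k) > 0.62 and solve: k > (0.62·21 − 9)/(1 − 0.62) = 10.579.
The smallest integer exceeding 10.579 is 11.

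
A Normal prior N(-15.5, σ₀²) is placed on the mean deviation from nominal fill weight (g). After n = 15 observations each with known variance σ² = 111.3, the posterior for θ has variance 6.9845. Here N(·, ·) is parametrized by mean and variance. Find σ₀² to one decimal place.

σ₀² = 119.0

For the Normal–Normal model with known σ², precisions add: τ_n = τ₀ + n/σ².
So 1/σ₀² = 1/6.9845 − 15/111.3 = 0.143174 − 0.134771 = 0.008403.
Hence σ₀² = 1/0.008403 ≈ 119.0.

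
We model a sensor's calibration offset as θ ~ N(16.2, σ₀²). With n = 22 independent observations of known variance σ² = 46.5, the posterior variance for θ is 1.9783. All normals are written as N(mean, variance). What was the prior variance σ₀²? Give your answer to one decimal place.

For the Normal–Normal model with known σ², precisions add: τ_n = τ₀ + n/σ².
So 1/σ₀² = 1/1.9783 − 22/46.5 = 0.505485 − 0.473118 = 0.032367.
Hence σ₀² = 1/0.032367 ≈ 30.9.

σ₀² = 30.9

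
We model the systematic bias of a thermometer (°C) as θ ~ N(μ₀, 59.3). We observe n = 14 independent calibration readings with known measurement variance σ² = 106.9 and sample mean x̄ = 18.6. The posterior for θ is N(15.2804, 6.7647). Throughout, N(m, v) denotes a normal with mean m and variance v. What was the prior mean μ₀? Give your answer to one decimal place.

With known observation variance, the Normal–Normal posterior has precision τ_n = τ₀ + n/σ² and mean μ_n = (τ₀μ₀ + (n/σ²)x̄)/τ_n.
Here τ₀ = 1/59.3 = 0.016863 and τ_data = 14/106.9 = 0.130964, so τ_n = 0.147827.
Rearranging for μ₀: μ₀ = (μ_n·τ_n − τ_data·x̄)/τ₀ = (15.2804·0.147827 − 0.130964·18.6) / 0.016863 = -0.177075/0.016863 ≈ -10.5.

μ₀ = -10.5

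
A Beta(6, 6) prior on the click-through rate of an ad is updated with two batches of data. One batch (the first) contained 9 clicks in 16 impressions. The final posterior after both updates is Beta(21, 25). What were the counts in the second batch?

Sequential conjugate updates are equivalent to a single update on the pooled data, so total successes = posterior α − prior α and total failures = posterior β − prior β.
Total across both batches: 21−6=15 clicks, 25−6=19 non-clicks.
Subtract the first batch: 15−9=6 clicks and 19−7=12 non-clicks.

6 clicks and 12 non-clicks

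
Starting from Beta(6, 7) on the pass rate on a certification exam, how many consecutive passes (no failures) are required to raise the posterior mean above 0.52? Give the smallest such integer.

After k passes and 0 failures the posterior is Beta(6+k, 7), with mean (6+k)/(6+7+k).
Set (6+k)/(13+k) > 0.52 and solve: k > (0.52·13 − 6)/(1 − 0.52) = 1.583.
The smallest integer exceeding 1.583 is 2.

k = 2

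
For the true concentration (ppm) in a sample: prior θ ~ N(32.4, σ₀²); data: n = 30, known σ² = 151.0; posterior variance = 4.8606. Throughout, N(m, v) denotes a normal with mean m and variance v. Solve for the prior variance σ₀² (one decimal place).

σ₀² = 141.6

Posterior precision equals prior precision plus data precision: 1/σ_n² = 1/σ₀² + n/σ².
So 1/σ₀² = 1/4.8606 − 30/151.0 = 0.205736 − 0.198675 = 0.007061.
Hence σ₀² = 1/0.007061 ≈ 141.6.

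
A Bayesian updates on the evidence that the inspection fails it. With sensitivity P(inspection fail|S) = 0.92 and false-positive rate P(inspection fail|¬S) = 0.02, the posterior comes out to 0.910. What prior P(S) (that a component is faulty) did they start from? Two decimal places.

P(S) = 0.18

In odds form, posterior odds = prior odds × likelihood ratio, so prior odds = posterior odds ÷ LR.
Posterior odds = 0.910/(1−0.910) = 10.1111. LR = 0.92/0.02 = 46.0000.
Prior odds = 10.1111/46.0000 = 0.2198, so P(S) = 0.2198/(1+0.2198) ≈ 0.18.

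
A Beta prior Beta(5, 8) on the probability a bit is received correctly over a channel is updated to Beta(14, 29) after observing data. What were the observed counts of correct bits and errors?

9 correct bits and 21 errors

A Beta(α, β) prior with s successes and f failures in binomial data gives a Beta(α+s, β+f) posterior.
So s = 14 − 5 = 9 and f = 29 − 8 = 21.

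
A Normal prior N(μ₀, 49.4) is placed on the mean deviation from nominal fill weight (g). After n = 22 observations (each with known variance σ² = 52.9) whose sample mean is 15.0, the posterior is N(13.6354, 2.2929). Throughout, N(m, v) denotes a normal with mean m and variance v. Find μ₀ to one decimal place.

μ₀ = -14.4

The posterior mean is a precision-weighted average: μ_n = (τ₀μ₀ + τ_data·x̄)/(τ₀+τ_data), with τ₀=1/σ₀² and τ_data=n/σ².
Here τ₀ = 1/49.4 = 0.020243 and τ_data = 22/52.9 = 0.415879, so τ_n = 0.436122.
Rearranging for μ₀: μ₀ = (μ_n·τ_n − τ_data·x̄)/τ₀ = (13.6354·0.436122 − 0.415879·15.0) / 0.020243 = -0.291487/0.020243 ≈ -14.4.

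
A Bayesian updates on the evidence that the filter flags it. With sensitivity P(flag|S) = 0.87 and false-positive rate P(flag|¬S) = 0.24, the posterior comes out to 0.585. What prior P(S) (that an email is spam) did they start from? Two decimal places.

In odds form, posterior odds = prior odds × likelihood ratio, so prior odds = posterior odds ÷ LR.
Posterior odds = 0.585/(1−0.585) = 1.4096. LR = 0.87/0.24 = 3.6250.
Prior odds = 1.4096/3.6250 = 0.3889, so P(S) = 0.3889/(1+0.3889) ≈ 0.28.

P(S) = 0.28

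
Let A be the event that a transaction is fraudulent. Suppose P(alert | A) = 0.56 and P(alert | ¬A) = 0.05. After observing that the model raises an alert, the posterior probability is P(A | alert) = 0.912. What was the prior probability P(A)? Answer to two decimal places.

P(A) = 0.48

Bayes' rule in odds form gives O(A|E) = O(A)·[P(E|A)/P(E|¬A)], hence O(A) = O(A|E)/LR.
Posterior odds = 0.912/(1−0.912) = 10.3636. LR = 0.56/0.05 = 11.2000.
Prior odds = 10.3636/11.2000 = 0.9253, so P(A) = 0.9253/(1+0.9253) ≈ 0.48.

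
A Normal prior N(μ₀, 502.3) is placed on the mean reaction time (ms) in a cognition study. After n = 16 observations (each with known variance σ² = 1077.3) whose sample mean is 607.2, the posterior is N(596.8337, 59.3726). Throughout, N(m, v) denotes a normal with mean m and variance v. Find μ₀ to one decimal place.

With known observation variance, the Normal–Normal posterior has precision τ_n = τ₀ + n/σ² and mean μ_n = (τ₀μ₀ + (n/σ²)x̄)/τ_n.
Here τ₀ = 1/502.3 = 0.001991 and τ_data = 16/1077.3 = 0.014852, so τ_n = 0.016843.
Rearranging for μ₀: μ₀ = (μ_n·τ_n − τ_data·x̄)/τ₀ = (596.8337·0.016843 − 0.014852·607.2) / 0.001991 = 1.034336/0.001991 ≈ 519.5.

μ₀ = 519.5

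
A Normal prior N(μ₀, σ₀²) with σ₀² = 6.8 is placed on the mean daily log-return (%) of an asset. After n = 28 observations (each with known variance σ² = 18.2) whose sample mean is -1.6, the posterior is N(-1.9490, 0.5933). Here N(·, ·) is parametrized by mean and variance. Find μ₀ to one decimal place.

The posterior mean is a precision-weighted average: μ_n = (τ₀μ₀ + τ_data·x̄)/(τ₀+τ_data), with τ₀=1/σ₀² and τ_data=n/σ².
Here τ₀ = 1/6.8 = 0.147059 and τ_data = 28/18.2 = 1.538462, so τ_n = 1.685521.
Rearranging for μ₀: μ₀ = (μ_n·τ_n − τ_data·x̄)/τ₀ = (-1.9490·1.685521 − 1.538462·-1.6) / 0.147059 = -0.823541/0.147059 ≈ -5.6.

μ₀ = -5.6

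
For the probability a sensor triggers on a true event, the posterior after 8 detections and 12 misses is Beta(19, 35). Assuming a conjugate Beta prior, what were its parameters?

Under Beta–binomial conjugacy the posterior parameters are (a+s, b+f).
So a = 19 − 8 = 11 and b = 35 − 12 = 23.

Beta(11, 23)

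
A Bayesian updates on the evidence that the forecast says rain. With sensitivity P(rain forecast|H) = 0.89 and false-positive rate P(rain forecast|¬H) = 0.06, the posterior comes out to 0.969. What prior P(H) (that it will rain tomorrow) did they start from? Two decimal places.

Bayes' rule in odds form gives O(H|E) = O(H)·[P(E|H)/P(E|¬H)], hence O(H) = O(H|E)/LR.
Posterior odds = 0.969/(1−0.969) = 31.2581. LR = 0.89/0.06 = 14.8333.
Prior odds = 31.2581/14.8333 = 2.1073, so P(H) = 2.1073/(1+2.1073) ≈ 0.68.

P(H) = 0.68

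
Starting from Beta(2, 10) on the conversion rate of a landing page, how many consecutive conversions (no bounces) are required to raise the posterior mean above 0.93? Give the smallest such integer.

k = 131

After k conversions and 0 bounces the posterior is Beta(2+k, 10), with mean (2+k)/(2+10+k).
Set (2+k)/(12+k) > 0.93 and solve: k > (0.93·12 − 2)/(1 − 0.93) = 130.857.
The smallest integer exceeding 130.857 is 131, and checking k=131: (133)/(143) = 0.9301 > 0.93.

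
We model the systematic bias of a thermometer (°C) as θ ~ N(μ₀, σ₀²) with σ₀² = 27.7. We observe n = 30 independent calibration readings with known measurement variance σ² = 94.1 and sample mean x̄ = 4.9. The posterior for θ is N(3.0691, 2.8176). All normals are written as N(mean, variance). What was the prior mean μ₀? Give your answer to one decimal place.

μ₀ = -13.1

The posterior mean is a precision-weighted average: μ_n = (τ₀μ₀ + τ_data·x̄)/(τ₀+τ_data), with τ₀=1/σ₀² and τ_data=n/σ².
Here τ₀ = 1/27.7 = 0.036101 and τ_data = 30/94.1 = 0.318810, so τ_n = 0.354911.
Rearranging for μ₀: μ₀ = (μ_n·τ_n − τ_data·x̄)/τ₀ = (3.0691·0.354911 − 0.318810·4.9) / 0.036101 = -0.472912/0.036101 ≈ -13.1.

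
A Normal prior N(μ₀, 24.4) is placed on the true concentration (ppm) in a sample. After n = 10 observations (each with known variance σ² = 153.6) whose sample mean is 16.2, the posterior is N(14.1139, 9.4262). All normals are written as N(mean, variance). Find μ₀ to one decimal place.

μ₀ = 10.8

With known observation variance, the Normal–Normal posterior has precision τ_n = τ₀ + n/σ² and mean μ_n = (τ₀μ₀ + (n/σ²)x̄)/τ_n.
Here τ₀ = 1/24.4 = 0.040984 and τ_data = 10/153.6 = 0.065104, so τ_n = 0.106088.
Rearranging for μ₀: μ₀ = (μ_n·τ_n − τ_data·x̄)/τ₀ = (14.1139·0.106088 − 0.065104·16.2) / 0.040984 = 0.442631/0.040984 ≈ 10.8.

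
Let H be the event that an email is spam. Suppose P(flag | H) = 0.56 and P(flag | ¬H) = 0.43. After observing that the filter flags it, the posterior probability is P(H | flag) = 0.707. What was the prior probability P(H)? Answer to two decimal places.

In odds form, posterior odds = prior odds × likelihood ratio, so prior odds = posterior odds ÷ LR.
Posterior odds = 0.707/(1−0.707) = 2.4130. LR = 0.56/0.43 = 1.3023.
Prior odds = 2.4130/1.3023 = 1.8529, so P(H) = 1.8529/(1+1.8529) ≈ 0.65.

P(H) = 0.65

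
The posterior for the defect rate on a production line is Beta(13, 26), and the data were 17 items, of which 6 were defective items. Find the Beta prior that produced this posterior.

Beta(7, 15)

Under Beta–binomial conjugacy the posterior parameters are (a+s, b+f).
So a = 13 − 6 = 7 and b = 26 − 11 = 15.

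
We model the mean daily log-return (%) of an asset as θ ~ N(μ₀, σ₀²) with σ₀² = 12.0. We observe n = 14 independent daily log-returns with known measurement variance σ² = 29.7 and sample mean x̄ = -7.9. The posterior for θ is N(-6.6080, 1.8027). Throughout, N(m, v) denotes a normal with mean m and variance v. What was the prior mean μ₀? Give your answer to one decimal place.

With known observation variance, the Normal–Normal posterior has precision τ_n = τ₀ + n/σ² and mean μ_n = (τ₀μ₀ + (n/σ²)x̄)/τ_n.
Here τ₀ = 1/12.0 = 0.083333 and τ_data = 14/29.7 = 0.471380, so τ_n = 0.554713.
Rearranging for μ₀: μ₀ = (μ_n·τ_n − τ_data·x̄)/τ₀ = (-6.6080·0.554713 − 0.471380·-7.9) / 0.083333 = 0.058358/0.083333 ≈ 0.7.

μ₀ = 0.7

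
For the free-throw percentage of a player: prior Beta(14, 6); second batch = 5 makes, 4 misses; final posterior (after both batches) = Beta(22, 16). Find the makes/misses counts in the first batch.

Sequential conjugate updates are equivalent to a single update on the pooled data, so total successes = posterior α − prior α and total failures = posterior β − prior β.
Total across both batches: 22−14=8 makes, 16−6=10 misses.
Subtract the second batch: 8−5=3 makes and 10−4=6 misses.

3 makes and 6 misses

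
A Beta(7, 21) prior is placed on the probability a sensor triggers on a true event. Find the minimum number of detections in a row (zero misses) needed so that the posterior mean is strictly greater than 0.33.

After k detections and 0 misses the posterior is Beta(7+k, 21), with mean (7+k)/(7+21+k).
Set (7+k)/(28+k) > 0.33 and solve: k > (0.33·28 − 7)/(1 − 0.33) = 3.343.
The smallest integer exceeding 3.343 is 4, and checking k=4: (11)/(32) = 0.3438 > 0.33.

k = 4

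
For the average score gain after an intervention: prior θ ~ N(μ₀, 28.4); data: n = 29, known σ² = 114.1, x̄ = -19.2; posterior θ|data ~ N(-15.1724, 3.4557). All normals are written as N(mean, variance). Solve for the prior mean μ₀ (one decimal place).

The posterior mean is a precision-weighted average: μ_n = (τ₀μ₀ + τ_data·x̄)/(τ₀+τ_data), with τ₀=1/σ₀² and τ_data=n/σ².
Here τ₀ = 1/28.4 = 0.035211 and τ_data = 29/114.1 = 0.254163, so τ_n = 0.289374.
Rearranging for μ₀: μ₀ = (μ_n·τ_n − τ_data·x̄)/τ₀ = (-15.1724·0.289374 − 0.254163·-19.2) / 0.035211 = 0.489432/0.035211 ≈ 13.9.

μ₀ = 13.9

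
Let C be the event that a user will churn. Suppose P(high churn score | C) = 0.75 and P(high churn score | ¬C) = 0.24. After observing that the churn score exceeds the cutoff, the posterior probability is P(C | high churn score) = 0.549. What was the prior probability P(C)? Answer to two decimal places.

Bayes' rule in odds form gives O(C|E) = O(C)·[P(E|C)/P(E|¬C)], hence O(C) = O(C|E)/LR.
Posterior odds = 0.549/(1−0.549) = 1.2173. LR = 0.75/0.24 = 3.1250.
Prior odds = 1.2173/3.1250 = 0.3895, so P(C) = 0.3895/(1+0.3895) ≈ 0.28.

P(C) = 0.28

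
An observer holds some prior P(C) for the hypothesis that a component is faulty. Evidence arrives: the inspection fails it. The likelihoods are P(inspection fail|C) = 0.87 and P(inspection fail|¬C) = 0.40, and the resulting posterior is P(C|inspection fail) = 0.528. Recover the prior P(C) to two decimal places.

P(C) = 0.34

In odds form, posterior odds = prior odds × likelihood ratio, so prior odds = posterior odds ÷ LR.
Posterior odds = 0.528/(1−0.528) = 1.1186. LR = 0.87/0.40 = 2.1750.
Prior odds = 1.1186/2.1750 = 0.5143, so P(C) = 0.5143/(1+0.5143) ≈ 0.34.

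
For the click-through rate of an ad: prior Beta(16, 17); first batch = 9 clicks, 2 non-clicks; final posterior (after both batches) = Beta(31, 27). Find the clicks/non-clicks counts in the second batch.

Sequential conjugate updates are equivalent to a single update on the pooled data, so total successes = posterior α − prior α and total failures = posterior β − prior β.
Total across both batches: 31−16=15 clicks, 27−17=10 non-clicks.
Subtract the first batch: 15−9=6 clicks and 10−2=8 non-clicks.

6 clicks and 8 non-clicks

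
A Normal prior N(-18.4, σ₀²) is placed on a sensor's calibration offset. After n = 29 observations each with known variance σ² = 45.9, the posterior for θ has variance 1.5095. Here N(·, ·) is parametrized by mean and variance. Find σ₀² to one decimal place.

σ₀² = 32.6

Posterior precision equals prior precision plus data precision: 1/σ_n² = 1/σ₀² + n/σ².
So 1/σ₀² = 1/1.5095 − 29/45.9 = 0.662471 − 0.631808 = 0.030663.
Hence σ₀² = 1/0.030663 ≈ 32.6.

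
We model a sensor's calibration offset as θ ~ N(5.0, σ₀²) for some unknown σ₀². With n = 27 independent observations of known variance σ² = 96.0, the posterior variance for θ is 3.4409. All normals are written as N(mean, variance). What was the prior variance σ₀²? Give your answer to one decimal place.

σ₀² = 106.7

Posterior precision equals prior precision plus data precision: 1/σ_n² = 1/σ₀² + n/σ².
So 1/σ₀² = 1/3.4409 − 27/96.0 = 0.290622 − 0.281250 = 0.009372.
Hence σ₀² = 1/0.009372 ≈ 106.7.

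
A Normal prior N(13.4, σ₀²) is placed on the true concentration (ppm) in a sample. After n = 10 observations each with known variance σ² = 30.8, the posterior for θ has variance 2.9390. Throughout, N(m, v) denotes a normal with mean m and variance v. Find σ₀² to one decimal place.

Posterior precision equals prior precision plus data precision: 1/σ_n² = 1/σ₀² + n/σ².
So 1/σ₀² = 1/2.9390 − 10/30.8 = 0.340252 − 0.324675 = 0.015577.
Hence σ₀² = 1/0.015577 ≈ 64.2.

σ₀² = 64.2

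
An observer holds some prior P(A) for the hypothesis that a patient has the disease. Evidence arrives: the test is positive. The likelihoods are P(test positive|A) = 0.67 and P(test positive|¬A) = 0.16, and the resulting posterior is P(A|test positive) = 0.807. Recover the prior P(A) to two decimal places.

Bayes' rule in odds form gives O(A|E) = O(A)·[P(E|A)/P(E|¬A)], hence O(A) = O(A|E)/LR.
Posterior odds = 0.807/(1−0.807) = 4.1813. LR = 0.67/0.16 = 4.1875.
Prior odds = 4.1813/4.1875 = 0.9985, so P(A) = 0.9985/(1+0.9985) ≈ 0.50.

P(A) = 0.50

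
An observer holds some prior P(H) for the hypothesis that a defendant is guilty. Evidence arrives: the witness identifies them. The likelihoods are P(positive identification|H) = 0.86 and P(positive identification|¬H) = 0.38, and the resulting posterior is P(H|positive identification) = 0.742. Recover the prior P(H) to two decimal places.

P(H) = 0.56

In odds form, posterior odds = prior odds × likelihood ratio, so prior odds = posterior odds ÷ LR.
Posterior odds = 0.742/(1−0.742) = 2.8760. LR = 0.86/0.38 = 2.2632.
Prior odds = 2.8760/2.2632 = 1.2708, so P(H) = 1.2708/(1+1.2708) ≈ 0.56.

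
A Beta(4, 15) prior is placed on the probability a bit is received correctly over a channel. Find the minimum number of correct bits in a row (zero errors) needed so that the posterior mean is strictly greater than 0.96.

k = 357

After k correct bits and 0 errors the posterior is Beta(4+k, 15), with mean (4+k)/(4+15+k).
Set (4+k)/(19+k) > 0.96 and solve: k > (0.96·19 − 4)/(1 − 0.96) = 356.000.
The smallest integer exceeding 356.000 is 357.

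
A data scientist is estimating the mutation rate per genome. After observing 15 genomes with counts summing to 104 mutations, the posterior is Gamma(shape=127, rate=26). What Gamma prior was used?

A Gamma(α, β) prior (rate parametrization) on a Poisson rate with n observations summing to S gives posterior Gamma(α+S, β+n).
So α = 127 − 104 = 23 and β = 26 − 15 = 11.

Gamma(shape=23, rate=11)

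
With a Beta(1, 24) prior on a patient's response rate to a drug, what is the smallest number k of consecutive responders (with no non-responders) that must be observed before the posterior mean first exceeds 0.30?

After k responders and 0 non-responders the posterior is Beta(1+k, 24), with mean (1+k)/(1+24+k).
Set (1+k)/(25+k) > 0.30 and solve: k > (0.30·25 − 1)/(1 − 0.30) = 9.286.
The smallest integer exceeding 9.286 is 10.

k = 10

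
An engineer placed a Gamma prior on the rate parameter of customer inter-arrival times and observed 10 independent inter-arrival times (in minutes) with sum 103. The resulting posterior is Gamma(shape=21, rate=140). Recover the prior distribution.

Gamma(shape=11, rate=37)

Gamma–exponential conjugacy: posterior shape = α + n, posterior rate = β + Σtᵢ.
So α = 21 − 10 = 11 and β = 140 − 103 = 37.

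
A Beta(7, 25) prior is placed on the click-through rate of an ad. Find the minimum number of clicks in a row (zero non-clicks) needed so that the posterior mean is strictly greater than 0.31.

k = 5

After k clicks and 0 non-clicks the posterior is Beta(7+k, 25), with mean (7+k)/(7+25+k).
Set (7+k)/(32+k) > 0.31 and solve: k > (0.31·32 − 7)/(1 − 0.31) = 4.232.
The smallest integer exceeding 4.232 is 5, and checking k=5: (12)/(37) = 0.3243 > 0.31.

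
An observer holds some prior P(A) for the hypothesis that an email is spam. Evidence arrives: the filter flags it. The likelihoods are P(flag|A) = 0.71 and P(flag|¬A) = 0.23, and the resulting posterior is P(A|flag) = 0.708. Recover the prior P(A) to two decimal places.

P(A) = 0.44

Bayes' rule in odds form gives O(A|E) = O(A)·[P(E|A)/P(E|¬A)], hence O(A) = O(A|E)/LR.
Posterior odds = 0.708/(1−0.708) = 2.4247. LR = 0.71/0.23 = 3.0870.
Prior odds = 2.4247/3.0870 = 0.7855, so P(A) = 0.7855/(1+0.7855) ≈ 0.44.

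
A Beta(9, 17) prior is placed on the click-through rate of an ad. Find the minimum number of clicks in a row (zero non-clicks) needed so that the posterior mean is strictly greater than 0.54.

After k clicks and 0 non-clicks the posterior is Beta(9+k, 17), with mean (9+k)/(9+17+k).
Set (9+k)/(26+k) > 0.54 and solve: k > (0.54·26 − 9)/(1 − 0.54) = 10.957.
The smallest integer exceeding 10.957 is 11, and checking k=11: (20)/(37) = 0.5405 > 0.54.

k = 11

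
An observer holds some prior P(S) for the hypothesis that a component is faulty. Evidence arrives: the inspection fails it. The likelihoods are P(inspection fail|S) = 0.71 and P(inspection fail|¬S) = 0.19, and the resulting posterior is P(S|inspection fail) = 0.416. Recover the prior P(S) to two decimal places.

P(S) = 0.16

Bayes' rule in odds form gives O(S|E) = O(S)·[P(E|S)/P(E|¬S)], hence O(S) = O(S|E)/LR.
Posterior odds = 0.416/(1−0.416) = 0.7123. LR = 0.71/0.19 = 3.7368.
Prior odds = 0.7123/3.7368 = 0.1906, so P(S) = 0.1906/(1+0.1906) ≈ 0.16.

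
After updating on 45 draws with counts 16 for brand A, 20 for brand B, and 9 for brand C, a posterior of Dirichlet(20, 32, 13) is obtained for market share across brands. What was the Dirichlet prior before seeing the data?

For a Dirichlet(α) prior with multinomial counts c, the posterior is Dirichlet(α + c) componentwise.
Subtract each count from the matching posterior parameter: 20−16=4, 32−20=12, 13−9=4.

Dirichlet(4, 12, 4)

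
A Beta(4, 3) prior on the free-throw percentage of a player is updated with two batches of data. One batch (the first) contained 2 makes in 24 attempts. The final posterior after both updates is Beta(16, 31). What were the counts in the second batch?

10 makes and 6 misses

Sequential conjugate updates are equivalent to a single update on the pooled data, so total successes = posterior α − prior α and total failures = posterior β − prior β.
Total across both batches: 16−4=12 makes, 31−3=28 misses.
Subtract the first batch: 12−2=10 makes and 28−22=6 misses.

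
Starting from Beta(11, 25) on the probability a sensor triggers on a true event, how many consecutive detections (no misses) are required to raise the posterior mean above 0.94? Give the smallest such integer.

k = 381

After k detections and 0 misses the posterior is Beta(11+k, 25), with mean (11+k)/(11+25+k).
Set (11+k)/(36+k) > 0.94 and solve: k > (0.94·36 − 11)/(1 − 0.94) = 380.667.
The smallest integer exceeding 380.667 is 381, and checking k=381: (392)/(417) = 0.9400 > 0.94.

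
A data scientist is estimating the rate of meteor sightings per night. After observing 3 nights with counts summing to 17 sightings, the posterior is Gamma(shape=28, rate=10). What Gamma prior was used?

A Gamma(α, β) prior (rate parametrization) on a Poisson rate with n observations summing to S gives posterior Gamma(α+S, β+n).
So α = 28 − 17 = 11 and β = 10 − 3 = 7.

Gamma(shape=11, rate=7)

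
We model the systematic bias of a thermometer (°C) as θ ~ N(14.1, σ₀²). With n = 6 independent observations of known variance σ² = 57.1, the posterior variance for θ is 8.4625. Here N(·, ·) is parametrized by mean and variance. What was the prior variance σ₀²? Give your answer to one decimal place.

σ₀² = 76.4

For the Normal–Normal model with known σ², precisions add: τ_n = τ₀ + n/σ².
So 1/σ₀² = 1/8.4625 − 6/57.1 = 0.118168 − 0.105079 = 0.013089.
Hence σ₀² = 1/0.013089 ≈ 76.4.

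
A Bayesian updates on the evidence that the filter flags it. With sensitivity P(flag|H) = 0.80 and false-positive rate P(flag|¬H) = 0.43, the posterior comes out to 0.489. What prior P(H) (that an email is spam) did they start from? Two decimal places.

In odds form, posterior odds = prior odds × likelihood ratio, so prior odds = posterior odds ÷ LR.
Posterior odds = 0.489/(1−0.489) = 0.9569. LR = 0.80/0.43 = 1.8605.
Prior odds = 0.9569/1.8605 = 0.5143, so P(H) = 0.5143/(1+0.5143) ≈ 0.34.

P(H) = 0.34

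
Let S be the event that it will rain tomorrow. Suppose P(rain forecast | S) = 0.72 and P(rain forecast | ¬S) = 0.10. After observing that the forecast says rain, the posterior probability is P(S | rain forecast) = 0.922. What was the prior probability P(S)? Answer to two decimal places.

Bayes' rule in odds form gives O(S|E) = O(S)·[P(E|S)/P(E|¬S)], hence O(S) = O(S|E)/LR.
Posterior odds = 0.922/(1−0.922) = 11.8205. LR = 0.72/0.10 = 7.2000.
Prior odds = 11.8205/7.2000 = 1.6417, so P(S) = 1.6417/(1+1.6417) ≈ 0.62.

P(S) = 0.62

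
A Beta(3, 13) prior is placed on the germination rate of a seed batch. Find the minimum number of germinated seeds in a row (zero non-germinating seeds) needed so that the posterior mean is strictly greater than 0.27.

k = 2

After k germinated seeds and 0 non-germinating seeds the posterior is Beta(3+k, 13), with mean (3+k)/(3+13+k).
Set (3+k)/(16+k) > 0.27 and solve: k > (0.27·16 − 3)/(1 − 0.27) = 1.808.
The smallest integer exceeding 1.808 is 2, and checking k=2: (5)/(18) = 0.2778 > 0.27.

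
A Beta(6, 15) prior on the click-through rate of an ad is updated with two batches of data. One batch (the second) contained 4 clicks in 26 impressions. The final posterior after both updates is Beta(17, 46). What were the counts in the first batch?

Sequential conjugate updates are equivalent to a single update on the pooled data, so total successes = posterior α − prior α and total failures = posterior β − prior β.
Total across both batches: 17−6=11 clicks, 46−15=31 non-clicks.
Subtract the second batch: 11−4=7 clicks and 31−22=9 non-clicks.

7 clicks and 9 non-clicks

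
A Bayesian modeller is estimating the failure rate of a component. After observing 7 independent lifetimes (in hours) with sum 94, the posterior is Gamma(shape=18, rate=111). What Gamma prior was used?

Gamma(shape=11, rate=17)

For an exponential likelihood with a Gamma(α, β) prior on the rate, n observations with total T give posterior Gamma(α+n, β+T).
So α = 18 − 7 = 11 and β = 111 − 94 = 17.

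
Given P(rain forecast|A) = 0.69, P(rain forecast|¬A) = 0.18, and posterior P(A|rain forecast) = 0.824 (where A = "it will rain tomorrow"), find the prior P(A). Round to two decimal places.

P(A) = 0.55

In odds form, posterior odds = prior odds × likelihood ratio, so prior odds = posterior odds ÷ LR.
Posterior odds = 0.824/(1−0.824) = 4.6818. LR = 0.69/0.18 = 3.8333.
Prior odds = 4.6818/3.8333 = 1.2213, so P(A) = 1.2213/(1+1.2213) ≈ 0.55.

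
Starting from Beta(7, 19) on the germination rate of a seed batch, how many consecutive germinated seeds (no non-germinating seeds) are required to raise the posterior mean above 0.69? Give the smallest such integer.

k = 36

After k germinated seeds and 0 non-germinating seeds the posterior is Beta(7+k, 19), with mean (7+k)/(7+19+k).
Set (7+k)/(26+k) > 0.69 and solve: k > (0.69·26 − 7)/(1 − 0.69) = 35.290.
The smallest integer exceeding 35.290 is 36.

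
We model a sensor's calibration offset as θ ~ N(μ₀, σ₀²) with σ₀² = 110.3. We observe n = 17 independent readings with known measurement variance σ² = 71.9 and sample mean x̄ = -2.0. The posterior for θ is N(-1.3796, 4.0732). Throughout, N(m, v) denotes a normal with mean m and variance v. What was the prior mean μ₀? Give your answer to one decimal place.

The posterior mean is a precision-weighted average: μ_n = (τ₀μ₀ + τ_data·x̄)/(τ₀+τ_data), with τ₀=1/σ₀² and τ_data=n/σ².
Here τ₀ = 1/110.3 = 0.009066 and τ_data = 17/71.9 = 0.236439, so τ_n = 0.245505.
Rearranging for μ₀: μ₀ = (μ_n·τ_n − τ_data·x̄)/τ₀ = (-1.3796·0.245505 − 0.236439·-2.0) / 0.009066 = 0.134179/0.009066 ≈ 14.8.

μ₀ = 14.8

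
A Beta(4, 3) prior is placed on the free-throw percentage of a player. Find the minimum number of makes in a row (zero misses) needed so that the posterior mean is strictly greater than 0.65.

After k makes and 0 misses the posterior is Beta(4+k, 3), with mean (4+k)/(4+3+k).
Set (4+k)/(7+k) > 0.65 and solve: k > (0.65·7 − 4)/(1 − 0.65) = 1.571.
The smallest integer exceeding 1.571 is 2.

k = 2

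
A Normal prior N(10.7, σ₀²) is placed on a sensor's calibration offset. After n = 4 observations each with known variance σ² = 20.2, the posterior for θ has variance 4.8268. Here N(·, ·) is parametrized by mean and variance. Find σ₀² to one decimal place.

σ₀² = 109.2

Posterior precision equals prior precision plus data precision: 1/σ_n² = 1/σ₀² + n/σ².
So 1/σ₀² = 1/4.8268 − 4/20.2 = 0.207177 − 0.198020 = 0.009157.
Hence σ₀² = 1/0.009157 ≈ 109.2.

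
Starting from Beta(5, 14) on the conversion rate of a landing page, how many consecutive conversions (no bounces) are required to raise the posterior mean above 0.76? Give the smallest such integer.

After k conversions and 0 bounces the posterior is Beta(5+k, 14), with mean (5+k)/(5+14+k).
Set (5+k)/(19+k) > 0.76 and solve: k > (0.76·19 − 5)/(1 − 0.76) = 39.333.
The smallest integer exceeding 39.333 is 40.

k = 40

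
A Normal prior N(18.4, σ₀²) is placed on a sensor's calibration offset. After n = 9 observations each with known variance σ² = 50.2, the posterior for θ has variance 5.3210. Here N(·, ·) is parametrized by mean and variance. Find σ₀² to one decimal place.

σ₀² = 115.6

For the Normal–Normal model with known σ², precisions add: τ_n = τ₀ + n/σ².
So 1/σ₀² = 1/5.3210 − 9/50.2 = 0.187935 − 0.179283 = 0.008652.
Hence σ₀² = 1/0.008652 ≈ 115.6.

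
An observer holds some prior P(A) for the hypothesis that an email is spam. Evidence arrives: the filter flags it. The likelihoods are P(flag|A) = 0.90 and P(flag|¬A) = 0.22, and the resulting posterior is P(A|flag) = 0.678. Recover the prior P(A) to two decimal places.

Bayes' rule in odds form gives O(A|E) = O(A)·[P(E|A)/P(E|¬A)], hence O(A) = O(A|E)/LR.
Posterior odds = 0.678/(1−0.678) = 2.1056. LR = 0.90/0.22 = 4.0909.
Prior odds = 2.1056/4.0909 = 0.5147, so P(A) = 0.5147/(1+0.5147) ≈ 0.34.

P(A) = 0.34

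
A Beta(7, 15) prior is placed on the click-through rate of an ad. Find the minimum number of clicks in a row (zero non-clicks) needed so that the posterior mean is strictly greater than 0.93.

After k clicks and 0 non-clicks the posterior is Beta(7+k, 15), with mean (7+k)/(7+15+k).
Set (7+k)/(22+k) > 0.93 and solve: k > (0.93·22 − 7)/(1 − 0.93) = 192.286.
The smallest integer exceeding 192.286 is 193, and checking k=193: (200)/(215) = 0.9302 > 0.93.

k = 193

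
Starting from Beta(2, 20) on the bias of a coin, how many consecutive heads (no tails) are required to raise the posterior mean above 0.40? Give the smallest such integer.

After k heads and 0 tails the posterior is Beta(2+k, 20), with mean (2+k)/(2+20+k).
Set (2+k)/(22+k) > 0.40 and solve: k > (0.40·22 − 2)/(1 − 0.40) = 11.333.
The smallest integer exceeding 11.333 is 12.

k = 12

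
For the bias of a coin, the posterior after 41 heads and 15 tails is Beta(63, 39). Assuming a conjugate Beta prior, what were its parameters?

Beta(22, 24)

A Beta(a, b) prior with s successes and f failures in binomial data gives a Beta(a+s, b+f) posterior.
So a = 63 − 41 = 22 and b = 39 − 15 = 24.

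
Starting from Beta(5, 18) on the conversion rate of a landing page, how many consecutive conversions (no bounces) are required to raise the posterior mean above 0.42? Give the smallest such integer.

After k conversions and 0 bounces the posterior is Beta(5+k, 18), with mean (5+k)/(5+18+k).
Set (5+k)/(23+k) > 0.42 and solve: k > (0.42·23 − 5)/(1 − 0.42) = 8.034.
The smallest integer exceeding 8.034 is 9.

k = 9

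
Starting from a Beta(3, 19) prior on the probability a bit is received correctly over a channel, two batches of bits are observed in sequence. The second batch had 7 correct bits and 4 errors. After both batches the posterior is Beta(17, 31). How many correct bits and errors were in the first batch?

7 correct bits and 8 errors

Because Beta–binomial updating is additive in the counts, the combined data contributed (α_post−α_prior, β_post−β_prior) successes and failures.
Total across both batches: 17−3=14 correct bits, 31−19=12 errors.
Subtract the second batch: 14−7=7 correct bits and 12−4=8 errors.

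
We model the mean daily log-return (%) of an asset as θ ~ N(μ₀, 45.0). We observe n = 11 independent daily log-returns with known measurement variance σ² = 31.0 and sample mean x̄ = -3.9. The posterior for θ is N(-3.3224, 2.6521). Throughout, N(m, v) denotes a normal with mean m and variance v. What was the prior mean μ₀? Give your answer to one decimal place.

The posterior mean is a precision-weighted average: μ_n = (τ₀μ₀ + τ_data·x̄)/(τ₀+τ_data), with τ₀=1/σ₀² and τ_data=n/σ².
Here τ₀ = 1/45.0 = 0.022222 and τ_data = 11/31.0 = 0.354839, so τ_n = 0.377061.
Rearranging for μ₀: μ₀ = (μ_n·τ_n − τ_data·x̄)/τ₀ = (-3.3224·0.377061 − 0.354839·-3.9) / 0.022222 = 0.131125/0.022222 ≈ 5.9.

μ₀ = 5.9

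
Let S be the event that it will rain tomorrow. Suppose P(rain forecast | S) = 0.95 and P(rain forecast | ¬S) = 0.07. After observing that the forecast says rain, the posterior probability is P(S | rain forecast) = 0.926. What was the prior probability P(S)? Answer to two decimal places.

Bayes' rule in odds form gives O(S|E) = O(S)·[P(E|S)/P(E|¬S)], hence O(S) = O(S|E)/LR.
Posterior odds = 0.926/(1−0.926) = 12.5135. LR = 0.95/0.07 = 13.5714.
Prior odds = 12.5135/13.5714 = 0.9220, so P(S) = 0.9220/(1+0.9220) ≈ 0.48.

P(S) = 0.48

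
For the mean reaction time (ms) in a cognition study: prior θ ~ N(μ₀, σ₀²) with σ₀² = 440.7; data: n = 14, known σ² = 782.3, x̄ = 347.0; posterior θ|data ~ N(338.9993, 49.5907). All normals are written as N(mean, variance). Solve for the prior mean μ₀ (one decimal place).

μ₀ = 275.9

The posterior mean is a precision-weighted average: μ_n = (τ₀μ₀ + τ_data·x̄)/(τ₀+τ_data), with τ₀=1/σ₀² and τ_data=n/σ².
Here τ₀ = 1/440.7 = 0.002269 and τ_data = 14/782.3 = 0.017896, so τ_n = 0.020165.
Rearranging for μ₀: μ₀ = (μ_n·τ_n − τ_data·x̄)/τ₀ = (338.9993·0.020165 − 0.017896·347.0) / 0.002269 = 0.626009/0.002269 ≈ 275.9.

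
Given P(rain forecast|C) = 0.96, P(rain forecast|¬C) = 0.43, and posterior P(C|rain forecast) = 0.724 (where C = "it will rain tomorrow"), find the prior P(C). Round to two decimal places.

P(C) = 0.54

In odds form, posterior odds = prior odds × likelihood ratio, so prior odds = posterior odds ÷ LR.
Posterior odds = 0.724/(1−0.724) = 2.6232. LR = 0.96/0.43 = 2.2326.
Prior odds = 2.6232/2.2326 = 1.1750, so P(C) = 1.1750/(1+1.1750) ≈ 0.54.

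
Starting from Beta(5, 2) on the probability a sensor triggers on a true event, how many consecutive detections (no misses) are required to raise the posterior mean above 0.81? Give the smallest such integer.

After k detections and 0 misses the posterior is Beta(5+k, 2), with mean (5+k)/(5+2+k).
Set (5+k)/(7+k) > 0.81 and solve: k > (0.81·7 − 5)/(1 − 0.81) = 3.526.
The smallest integer exceeding 3.526 is 4, and checking k=4: (9)/(11) = 0.8182 > 0.81.

k = 4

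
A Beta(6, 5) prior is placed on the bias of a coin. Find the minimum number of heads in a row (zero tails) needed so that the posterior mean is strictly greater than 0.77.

After k heads and 0 tails the posterior is Beta(6+k, 5), with mean (6+k)/(6+5+k).
Set (6+k)/(11+k) > 0.77 and solve: k > (0.77·11 − 6)/(1 − 0.77) = 10.739.
The smallest integer exceeding 10.739 is 11, and checking k=11: (17)/(22) = 0.7727 > 0.77.

k = 11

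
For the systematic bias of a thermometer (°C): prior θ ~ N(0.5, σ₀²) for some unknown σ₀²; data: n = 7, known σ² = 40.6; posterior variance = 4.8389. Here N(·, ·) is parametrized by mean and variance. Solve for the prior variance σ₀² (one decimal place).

Posterior precision equals prior precision plus data precision: 1/σ_n² = 1/σ₀² + n/σ².
So 1/σ₀² = 1/4.8389 − 7/40.6 = 0.206659 − 0.172414 = 0.034245.
Hence σ₀² = 1/0.034245 ≈ 29.2.

σ₀² = 29.2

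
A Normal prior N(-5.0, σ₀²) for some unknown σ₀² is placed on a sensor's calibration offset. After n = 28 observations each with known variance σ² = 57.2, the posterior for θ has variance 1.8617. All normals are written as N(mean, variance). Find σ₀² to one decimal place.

σ₀² = 21.0

For the Normal–Normal model with known σ², precisions add: τ_n = τ₀ + n/σ².
So 1/σ₀² = 1/1.8617 − 28/57.2 = 0.537143 − 0.489510 = 0.047633.
Hence σ₀² = 1/0.047633 ≈ 21.0.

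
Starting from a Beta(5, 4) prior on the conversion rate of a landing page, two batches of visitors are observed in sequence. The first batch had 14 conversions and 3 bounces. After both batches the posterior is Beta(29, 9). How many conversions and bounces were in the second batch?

10 conversions and 2 bounces

Because Beta–binomial updating is additive in the counts, the combined data contributed (α_post−α_prior, β_post−β_prior) successes and failures.
Total across both batches: 29−5=24 conversions, 9−4=5 bounces.
Subtract the first batch: 24−14=10 conversions and 5−3=2 bounces.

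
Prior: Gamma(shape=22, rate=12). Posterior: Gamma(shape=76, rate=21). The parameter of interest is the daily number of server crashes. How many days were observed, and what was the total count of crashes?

Gamma–Poisson conjugacy: posterior shape = α + Σxᵢ, posterior rate = β + n.
Matching: Σxᵢ = 76 − 22 = 54 and n = 21 − 12 = 9.

n = 9 days with total 54 crashes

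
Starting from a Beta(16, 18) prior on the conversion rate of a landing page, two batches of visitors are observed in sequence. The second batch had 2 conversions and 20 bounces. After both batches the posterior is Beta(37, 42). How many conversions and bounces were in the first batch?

19 conversions and 4 bounces

Sequential conjugate updates are equivalent to a single update on the pooled data, so total successes = posterior α − prior α and total failures = posterior β − prior β.
Total across both batches: 37−16=21 conversions, 42−18=24 bounces.
Subtract the second batch: 21−2=19 conversions and 24−20=4 bounces.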